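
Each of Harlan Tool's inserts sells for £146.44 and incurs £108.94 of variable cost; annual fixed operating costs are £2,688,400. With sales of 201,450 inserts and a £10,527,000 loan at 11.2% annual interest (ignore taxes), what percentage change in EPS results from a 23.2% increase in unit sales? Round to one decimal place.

+47.5%

At 201,450 units, contribution = 201,450 × £37.50 = £7,554,375.00.
EBIT = £7,554,375.00 − £2,688,400 = £4,865,975.00.
Interest = £1,179,024.00, so EBIT − I = £3,686,951.00.
Degree of combined leverage = contribution ÷ (EBIT − I) = £7,554,375.00 ÷ £3,686,951.00 = 2.0489.
EPS therefore changes by 2.0489 × (+23.2%) = +47.5%.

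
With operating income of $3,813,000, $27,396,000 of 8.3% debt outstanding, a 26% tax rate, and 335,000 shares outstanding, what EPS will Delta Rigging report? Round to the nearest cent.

$3.40

Interest = $2,273,868.00, so EBT = $3,813,000 − $2,273,868.00 = $1,539,132.00.
Net income = $1,539,132.00 × (1 − 0.26) = $1,138,957.68.
EPS = $1,138,957.68 ÷ 335,000 = $3.40.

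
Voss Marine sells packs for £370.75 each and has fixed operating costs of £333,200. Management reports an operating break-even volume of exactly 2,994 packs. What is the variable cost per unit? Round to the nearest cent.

Contribution per unit must be FC / Q = £333,200 / 2,994 = £111.2892.
Variable cost per unit = £370.75 − £111.2892 = £259.46.

£259.46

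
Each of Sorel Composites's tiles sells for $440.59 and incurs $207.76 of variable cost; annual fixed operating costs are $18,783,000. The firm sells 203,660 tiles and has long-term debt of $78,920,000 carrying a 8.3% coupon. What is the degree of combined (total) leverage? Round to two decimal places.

2.15

At 203,660 units, contribution = 203,660 × $232.83 = $47,418,157.80.
EBIT = $47,418,157.80 − $18,783,000 = $28,635,157.80. Interest = $6,550,360.00, so EBIT − I = $22,084,797.80.
Degree of total leverage = total CM / (EBIT − interest) = $47,418,157.80 / $22,084,797.80 = 2.1471.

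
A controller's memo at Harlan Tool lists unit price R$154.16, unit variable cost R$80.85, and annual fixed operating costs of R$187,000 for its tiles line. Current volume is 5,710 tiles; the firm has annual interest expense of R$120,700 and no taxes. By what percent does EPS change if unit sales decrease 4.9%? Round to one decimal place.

-18.5%

At 5,710 units, contribution = 5,710 × R$73.31 = R$418,600.10.
Operating income = contribution − fixed costs = R$418,600.10 − R$187,000 = R$231,600.10.
Interest = R$120,700.00, so EBIT − I = R$110,900.10.
DCL = total CM / (EBIT − I) = R$418,600.10 / R$110,900.10 = 3.7746.
%ΔEPS = DCL × %ΔSales = 3.7746 × -4.9% = -18.5%.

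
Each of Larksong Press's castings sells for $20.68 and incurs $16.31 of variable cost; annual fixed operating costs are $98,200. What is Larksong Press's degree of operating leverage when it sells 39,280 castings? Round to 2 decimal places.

2.34

At 39,280 units, contribution = 39,280 × $4.37 = $171,653.60.
Operating income = contribution − fixed costs = $171,653.60 − $98,200 = $73,453.60.
So DOL = total CM / EBIT = $171,653.60 / $73,453.60 = 2.3369.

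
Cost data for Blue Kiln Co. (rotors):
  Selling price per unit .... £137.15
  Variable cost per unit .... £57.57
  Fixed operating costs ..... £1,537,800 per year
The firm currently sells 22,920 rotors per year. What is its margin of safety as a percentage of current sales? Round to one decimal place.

Contribution margin per unit = £137.15 − £57.57 = £79.58. Break-even units = £1,537,800 ÷ £79.58 = 19,323.95; break-even revenue = 19,323.95 × £137.15 = £2,650,279.84.
Current sales = 22,920 × £137.15 = £3,143,478.00.
Margin of safety = (£3,143,478.00 − £2,650,279.84) ÷ £3,143,478.00 = 15.7%.

15.7%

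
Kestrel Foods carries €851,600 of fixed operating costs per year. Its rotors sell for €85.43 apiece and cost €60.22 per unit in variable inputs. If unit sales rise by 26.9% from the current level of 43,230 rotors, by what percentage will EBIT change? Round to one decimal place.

+123.1%

At 43,230 units, contribution = 43,230 × €25.21 = €1,089,828.30.
Operating income = contribution − fixed costs = €1,089,828.30 − €851,600 = €238,228.30.
Degree of operating leverage = €1,089,828.30 / €238,228.30 = 4.5747.
So EBIT moves 4.5747 × (+26.9%) = +123.1%.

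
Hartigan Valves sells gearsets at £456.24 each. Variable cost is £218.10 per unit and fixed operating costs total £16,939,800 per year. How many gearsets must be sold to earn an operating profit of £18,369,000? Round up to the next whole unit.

148,270 gearsets

Unit CM = price − variable cost = £456.24 − £218.10 = £238.14.
Units = (FC + target) / CM = (£16,939,800 + £18,369,000) / £238.14 = 148,269.09, so 148,270 gearsets.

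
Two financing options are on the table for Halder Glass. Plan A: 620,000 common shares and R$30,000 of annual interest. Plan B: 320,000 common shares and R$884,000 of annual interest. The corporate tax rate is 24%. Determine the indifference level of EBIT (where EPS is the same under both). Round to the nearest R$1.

R$1,794,933

At indifference, (EBIT − 30,000)(1 − t)/620,000 = (EBIT − 884,000)(1 − t)/320,000.
Cancelling (1 − t) and cross-multiplying: 320,000·(EBIT − 30,000) = 620,000·(EBIT − 884,000).
EBIT × (620,000 − 320,000) = 884,000 × 620,000 − 30,000 × 320,000 = 538,480,000,000, so EBIT = 538,480,000,000 ÷ 300,000 = 1,794,933.33.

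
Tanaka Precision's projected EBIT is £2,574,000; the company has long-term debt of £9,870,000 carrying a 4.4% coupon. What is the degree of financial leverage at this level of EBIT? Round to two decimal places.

1.20

Annual interest charges come to £434,280.00.
DFL = EBIT ÷ (EBIT − I) = £2,574,000 ÷ (£2,574,000 − £434,280.00) = £2,574,000 ÷ £2,139,720.00 = 1.2030.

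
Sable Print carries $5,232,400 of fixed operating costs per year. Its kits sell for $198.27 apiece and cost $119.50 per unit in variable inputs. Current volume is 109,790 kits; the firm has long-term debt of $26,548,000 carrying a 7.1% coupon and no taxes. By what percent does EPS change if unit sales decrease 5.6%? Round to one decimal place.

-31.6%

At 109,790 units, contribution = 109,790 × $78.77 = $8,648,158.30.
Subtracting fixed costs: EBIT = $8,648,158.30 − $5,232,400 = $3,415,758.30.
Interest = $1,884,908.00, so EBIT − I = $1,530,850.30.
DCL = total CM / (EBIT − I) = $8,648,158.30 / $1,530,850.30 = 5.6493.
EPS therefore changes by 5.6493 × (-5.6%) = -31.6%.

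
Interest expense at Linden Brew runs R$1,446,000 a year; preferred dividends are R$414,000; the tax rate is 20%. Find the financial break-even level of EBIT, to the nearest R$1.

Preferred dividends are paid after tax, so their pre-tax equivalent is R$414,000 ÷ (1 − 0.20) = R$517,500.00.
Financial break-even EBIT = interest + D_p ÷ (1 − t) = R$1,446,000 + R$517,500.00 = R$1,963,500.00.

R$1,963,500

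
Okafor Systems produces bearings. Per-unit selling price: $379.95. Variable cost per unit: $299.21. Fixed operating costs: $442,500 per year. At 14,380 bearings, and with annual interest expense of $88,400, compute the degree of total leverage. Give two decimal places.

1.84

Total contribution margin = 14,380 × $80.74 = $1,161,041.20.
Subtracting fixed costs: EBIT = $1,161,041.20 − $442,500 = $718,541.20. Interest = $88,400.00, so EBIT − I = $630,141.20.
Degree of total leverage = total CM / (EBIT − interest) = $1,161,041.20 / $630,141.20 = 1.8425.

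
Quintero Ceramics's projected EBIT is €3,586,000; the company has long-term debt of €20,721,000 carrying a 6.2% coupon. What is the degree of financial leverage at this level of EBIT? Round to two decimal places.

Interest = €1,284,702.00.
DFL = EBIT ÷ (EBIT − I) = €3,586,000 ÷ (€3,586,000 − €1,284,702.00) = €3,586,000 ÷ €2,301,298.00 = 1.5583.

1.56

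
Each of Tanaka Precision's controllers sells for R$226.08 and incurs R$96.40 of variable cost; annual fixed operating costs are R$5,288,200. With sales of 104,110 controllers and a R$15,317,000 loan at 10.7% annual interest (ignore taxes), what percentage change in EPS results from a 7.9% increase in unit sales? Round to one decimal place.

At 104,110 units, contribution = 104,110 × R$129.68 = R$13,500,984.80.
EBIT = R$13,500,984.80 − R$5,288,200 = R$8,212,784.80.
After interest of R$1,638,919.00, pre-tax earnings = R$6,573,865.80.
Degree of combined leverage = contribution ÷ (EBIT − I) = R$13,500,984.80 ÷ R$6,573,865.80 = 2.0537.
EPS therefore changes by 2.0537 × (+7.9%) = +16.2%.

+16.2%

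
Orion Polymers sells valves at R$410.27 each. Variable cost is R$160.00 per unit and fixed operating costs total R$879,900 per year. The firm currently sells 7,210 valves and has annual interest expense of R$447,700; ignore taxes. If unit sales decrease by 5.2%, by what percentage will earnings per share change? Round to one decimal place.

Total contribution margin = 7,210 × R$250.27 = R$1,804,446.70.
EBIT = R$1,804,446.70 − R$879,900 = R$924,546.70.
After interest of R$447,700.00, pre-tax earnings = R$476,846.70.
DCL = total CM / (EBIT − I) = R$1,804,446.70 / R$476,846.70 = 3.7841.
EPS therefore changes by 3.7841 × (-5.2%) = -19.7%.

-19.7%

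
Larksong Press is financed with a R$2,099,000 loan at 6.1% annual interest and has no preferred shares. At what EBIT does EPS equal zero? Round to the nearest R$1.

R$128,039

Annual interest = 6.1% × R$2,099,000 = R$128,039.00.
With no preferred dividends, EPS = 0 when EBIT exactly covers interest, so the financial break-even EBIT is R$128,039.00.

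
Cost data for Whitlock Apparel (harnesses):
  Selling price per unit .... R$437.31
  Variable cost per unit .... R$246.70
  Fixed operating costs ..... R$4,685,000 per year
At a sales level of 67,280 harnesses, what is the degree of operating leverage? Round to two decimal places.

1.58

At 67,280 units, contribution = 67,280 × R$190.61 = R$12,824,240.80.
Operating income = contribution − fixed costs = R$12,824,240.80 − R$4,685,000 = R$8,139,240.80.
So DOL = total CM / EBIT = R$12,824,240.80 / R$8,139,240.80 = 1.5756.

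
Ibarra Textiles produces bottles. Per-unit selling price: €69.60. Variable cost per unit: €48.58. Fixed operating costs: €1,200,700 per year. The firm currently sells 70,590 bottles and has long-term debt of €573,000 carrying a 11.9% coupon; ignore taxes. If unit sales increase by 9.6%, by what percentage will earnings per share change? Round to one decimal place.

At 70,590 units, contribution = 70,590 × €21.02 = €1,483,801.80.
Subtracting fixed costs: EBIT = €1,483,801.80 − €1,200,700 = €283,101.80.
After interest of €68,187.00, pre-tax earnings = €214,914.80.
Degree of combined leverage = contribution ÷ (EBIT − I) = €1,483,801.80 ÷ €214,914.80 = 6.9041.
%ΔEPS = DCL × %ΔSales = 6.9041 × +9.6% = +66.3%.

+66.3%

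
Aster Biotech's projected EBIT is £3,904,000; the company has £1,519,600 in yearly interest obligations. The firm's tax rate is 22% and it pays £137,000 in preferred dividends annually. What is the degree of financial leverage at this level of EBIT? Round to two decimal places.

1.77

Annual interest charges come to £1,519,600.00.
Pre-tax preferred-dividend burden = £137,000 ÷ (1 − 0.22) = £175,641.03.
DFL = EBIT ÷ [EBIT − I − D_p/(1−t)] = £3,904,000 ÷ [£3,904,000 − £1,519,600.00 − £175,641.03] = £3,904,000 ÷ £2,208,758.97 = 1.7675.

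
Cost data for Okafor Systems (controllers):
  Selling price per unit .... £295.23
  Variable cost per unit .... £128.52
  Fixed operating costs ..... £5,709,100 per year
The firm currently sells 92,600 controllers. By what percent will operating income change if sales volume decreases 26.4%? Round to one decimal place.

-41.9%

At 92,600 units, contribution = 92,600 × £166.71 = £15,437,346.00.
Subtracting fixed costs: EBIT = £15,437,346.00 − £5,709,100 = £9,728,246.00.
So DOL = total CM / EBIT = £15,437,346.00 / £9,728,246.00 = 1.5869.
%ΔEBIT = DOL × %ΔSales = 1.5869 × -26.4% = -41.9%.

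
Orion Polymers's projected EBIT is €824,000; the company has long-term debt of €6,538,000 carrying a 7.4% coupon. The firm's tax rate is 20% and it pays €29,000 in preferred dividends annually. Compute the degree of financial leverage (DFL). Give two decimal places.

2.71

Interest = €483,812.00.
Preferred dividends grossed up pre-tax: €29,000 / (1 − 0.20) = €36,250.00.
DFL = EBIT ÷ [EBIT − I − D_p/(1−t)] = €824,000 ÷ [€824,000 − €483,812.00 − €36,250.00] = €824,000 ÷ €303,938.00 = 2.7111.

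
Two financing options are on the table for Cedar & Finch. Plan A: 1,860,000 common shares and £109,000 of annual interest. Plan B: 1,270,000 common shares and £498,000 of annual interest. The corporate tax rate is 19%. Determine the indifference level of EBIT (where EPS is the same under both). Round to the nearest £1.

£1,335,339

Set EPS_A = EPS_B: (EBIT − £109,000)(1 − 0.19) ÷ 1,860,000 = (EBIT − £498,000)(1 − 0.19) ÷ 1,270,000.
The (1 − t) factor cancels: (EBIT − 109,000) × 1,270,000 = (EBIT − 498,000) × 1,860,000.
EBIT × (1,860,000 − 1,270,000) = 498,000 × 1,860,000 − 109,000 × 1,270,000 = 787,850,000,000, so EBIT = 787,850,000,000 ÷ 590,000 = 1,335,338.98.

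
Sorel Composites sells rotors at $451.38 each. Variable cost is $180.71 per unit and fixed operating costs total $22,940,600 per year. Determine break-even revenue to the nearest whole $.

$38,256,652

CM per unit = $451.38 − $180.71 = $270.67; CM ratio = $270.67 / $451.38 = 0.5996.
Break-even sales = FC ÷ CM ratio = $22,940,600 × $451.38 / $270.67 = $38,256,652.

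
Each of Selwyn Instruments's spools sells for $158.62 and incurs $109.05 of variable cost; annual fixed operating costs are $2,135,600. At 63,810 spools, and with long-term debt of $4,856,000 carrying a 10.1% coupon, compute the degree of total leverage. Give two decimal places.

5.89

At 63,810 units, contribution = 63,810 × $49.57 = $3,163,061.70.
Subtracting fixed costs: EBIT = $3,163,061.70 − $2,135,600 = $1,027,461.70. Interest = $490,456.00, so EBIT − I = $537,005.70.
Degree of total leverage = total CM / (EBIT − interest) = $3,163,061.70 / $537,005.70 = 5.8902.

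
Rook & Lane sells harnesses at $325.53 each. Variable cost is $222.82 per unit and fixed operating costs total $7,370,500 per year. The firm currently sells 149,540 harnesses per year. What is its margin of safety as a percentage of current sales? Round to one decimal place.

52.0%

Contribution margin per unit = $325.53 − $222.82 = $102.71. Break-even units = $7,370,500 ÷ $102.71 = 71,760.30; break-even revenue = 71,760.30 × $325.53 = $23,360,129.15.
Current sales = 149,540 × $325.53 = $48,679,756.20.
Margin of safety = ($48,679,756.20 − $23,360,129.15) ÷ $48,679,756.20 = 52.0%.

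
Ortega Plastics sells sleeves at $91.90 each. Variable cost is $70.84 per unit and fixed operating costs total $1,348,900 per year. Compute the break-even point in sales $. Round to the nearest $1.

Contribution margin per unit = $91.90 − $70.84 = $21.06, a CM ratio of $21.06 ÷ $91.90 = 0.2292.
Break-even revenue = fixed costs × price ÷ CM = $1,348,900 × $91.90 ÷ $21.06 = $5,886,226.

$5,886,226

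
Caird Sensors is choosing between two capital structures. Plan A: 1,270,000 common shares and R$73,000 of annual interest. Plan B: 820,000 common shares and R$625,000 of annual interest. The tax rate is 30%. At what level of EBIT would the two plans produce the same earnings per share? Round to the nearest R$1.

Set EPS_A = EPS_B: (EBIT − R$73,000)(1 − 0.30) ÷ 1,270,000 = (EBIT − R$625,000)(1 − 0.30) ÷ 820,000.
The (1 − t) factor cancels: (EBIT − 73,000) × 820,000 = (EBIT − 625,000) × 1,270,000.
Solving, EBIT = (625,000·1,270,000 − 73,000·820,000) / (1,270,000 − 820,000) = 733,890,000,000 / 450,000 = 1,630,866.67.

R$1,630,867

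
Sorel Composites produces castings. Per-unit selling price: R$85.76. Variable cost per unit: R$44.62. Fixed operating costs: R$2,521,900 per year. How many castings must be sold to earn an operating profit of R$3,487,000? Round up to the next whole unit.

Contribution margin per unit = R$85.76 − R$44.62 = R$41.14.
Need Q such that Q × R$41.14 − R$2,521,900 = R$3,487,000, i.e. Q = R$6,008,900 / R$41.14 = 146,059.80 → 146,060.

146,060 castings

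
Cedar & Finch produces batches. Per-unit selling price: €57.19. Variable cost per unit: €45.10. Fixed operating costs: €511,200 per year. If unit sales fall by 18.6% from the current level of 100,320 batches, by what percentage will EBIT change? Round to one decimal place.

Total contribution margin = 100,320 × €12.09 = €1,212,868.80.
Subtracting fixed costs: EBIT = €1,212,868.80 − €511,200 = €701,668.80.
DOL = contribution ÷ EBIT = €1,212,868.80 ÷ €701,668.80 = 1.7285.
So EBIT moves 1.7285 × (-18.6%) = -32.2%.

-32.2%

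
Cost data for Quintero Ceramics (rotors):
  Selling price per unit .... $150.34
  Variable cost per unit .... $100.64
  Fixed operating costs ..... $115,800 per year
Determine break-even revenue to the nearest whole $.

$350,289

Contribution margin per unit = $150.34 − $100.64 = $49.70, a CM ratio of $49.70 ÷ $150.34 = 0.3306.
Break-even revenue = fixed costs × price ÷ CM = $115,800 × $150.34 ÷ $49.70 = $350,289.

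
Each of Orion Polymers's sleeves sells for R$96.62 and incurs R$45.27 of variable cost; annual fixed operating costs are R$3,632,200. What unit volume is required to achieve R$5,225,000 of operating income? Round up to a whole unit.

Each unit contributes R$96.62 − R$45.27 = R$51.35.
Units = (FC + target) / CM = (R$3,632,200 + R$5,225,000) / R$51.35 = 172,486.85, so 172,487 sleeves.

172,487 sleeves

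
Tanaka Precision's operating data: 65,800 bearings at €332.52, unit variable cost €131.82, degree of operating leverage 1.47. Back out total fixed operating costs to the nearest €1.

€4,222,346

Contribution at this volume is 65,800 × €200.70 = €13,206,060.00.
Since DOL = CM ÷ EBIT, EBIT = €13,206,060.00 ÷ 1.47 = €8,983,714.29.
Fixed costs = CM − EBIT = €13,206,060.00 − €8,983,714.29 = €4,222,346.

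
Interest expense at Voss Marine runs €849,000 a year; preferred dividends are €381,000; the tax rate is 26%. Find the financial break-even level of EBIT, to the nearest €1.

Preferred dividends are paid after tax, so their pre-tax equivalent is €381,000 ÷ (1 − 0.26) = €514,864.86.
EPS = 0 when EBIT covers interest plus the pre-tax preferred burden: €849,000 + €514,864.86 = €1,363,864.86.

€1,363,865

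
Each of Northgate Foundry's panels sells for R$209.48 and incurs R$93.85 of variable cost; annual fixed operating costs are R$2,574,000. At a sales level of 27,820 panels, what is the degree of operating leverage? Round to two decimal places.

5.00

At 27,820 units, contribution = 27,820 × R$115.63 = R$3,216,826.60.
Operating income = contribution − fixed costs = R$3,216,826.60 − R$2,574,000 = R$642,826.60.
DOL = contribution ÷ EBIT = R$3,216,826.60 ÷ R$642,826.60 = 5.0042.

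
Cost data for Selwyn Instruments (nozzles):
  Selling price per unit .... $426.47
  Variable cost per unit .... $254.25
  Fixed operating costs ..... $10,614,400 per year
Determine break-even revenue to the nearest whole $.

$26,284,538

CM per unit = $426.47 − $254.25 = $172.22; CM ratio = $172.22 / $426.47 = 0.4038.
Break-even sales = FC ÷ CM ratio = $10,614,400 × $426.47 / $172.22 = $26,284,538.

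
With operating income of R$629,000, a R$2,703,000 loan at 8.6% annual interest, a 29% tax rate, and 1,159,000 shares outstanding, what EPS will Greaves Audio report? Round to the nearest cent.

Interest = R$232,458.00, so EBT = R$629,000 − R$232,458.00 = R$396,542.00.
After tax at 29%: net income = R$396,542.00 × 0.71 = R$281,544.82.
Per share: R$281,544.82 / 1,159,000 shares = R$0.24.

R$0.24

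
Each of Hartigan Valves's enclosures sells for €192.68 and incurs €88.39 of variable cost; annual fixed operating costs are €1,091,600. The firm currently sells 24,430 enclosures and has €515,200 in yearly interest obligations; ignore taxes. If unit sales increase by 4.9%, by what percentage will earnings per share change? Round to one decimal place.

Total contribution margin = 24,430 × €104.29 = €2,547,804.70.
Operating income = contribution − fixed costs = €2,547,804.70 − €1,091,600 = €1,456,204.70.
Interest = €515,200.00, so EBIT − I = €941,004.70.
Degree of combined leverage = contribution ÷ (EBIT − I) = €2,547,804.70 ÷ €941,004.70 = 2.7075.
EPS therefore changes by 2.7075 × (+4.9%) = +13.3%.

+13.3%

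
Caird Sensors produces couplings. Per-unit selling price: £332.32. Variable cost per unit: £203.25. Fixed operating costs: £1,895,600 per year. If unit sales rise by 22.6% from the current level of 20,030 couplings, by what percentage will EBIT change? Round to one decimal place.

+84.7%

Total contribution margin = 20,030 × £129.07 = £2,585,272.10.
Operating income = contribution − fixed costs = £2,585,272.10 − £1,895,600 = £689,672.10.
So DOL = total CM / EBIT = £2,585,272.10 / £689,672.10 = 3.7486.
%ΔEBIT = DOL × %ΔSales = 3.7486 × +22.6% = +84.7%.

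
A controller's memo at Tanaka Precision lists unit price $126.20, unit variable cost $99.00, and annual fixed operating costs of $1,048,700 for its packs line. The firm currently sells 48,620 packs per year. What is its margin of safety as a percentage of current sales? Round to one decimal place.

Each unit contributes $126.20 − $99.00 = $27.20. Break-even units = $1,048,700 ÷ $27.20 = 38,555.15; break-even revenue = 38,555.15 × $126.20 = $4,865,659.56.
Current sales = 48,620 × $126.20 = $6,135,844.00.
Margin of safety = ($6,135,844.00 − $4,865,659.56) ÷ $6,135,844.00 = 20.7%.

20.7%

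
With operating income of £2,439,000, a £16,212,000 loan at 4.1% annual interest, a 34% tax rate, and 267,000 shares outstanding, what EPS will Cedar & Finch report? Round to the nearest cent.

£4.39

Pre-tax income = £2,439,000 − £664,692.00 = £1,774,308.00.
Net income = £1,774,308.00 × (1 − 0.34) = £1,171,043.28.
EPS = £1,171,043.28 ÷ 267,000 = £4.39.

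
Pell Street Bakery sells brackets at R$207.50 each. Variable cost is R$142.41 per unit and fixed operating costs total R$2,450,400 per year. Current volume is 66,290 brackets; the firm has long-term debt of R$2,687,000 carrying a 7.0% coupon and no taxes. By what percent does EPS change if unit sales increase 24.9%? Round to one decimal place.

At 66,290 units, contribution = 66,290 × R$65.09 = R$4,314,816.10.
EBIT = R$4,314,816.10 − R$2,450,400 = R$1,864,416.10.
After interest of R$188,090.00, pre-tax earnings = R$1,676,326.10.
Degree of combined leverage = contribution ÷ (EBIT − I) = R$4,314,816.10 ÷ R$1,676,326.10 = 2.5740.
EPS therefore changes by 2.5740 × (+24.9%) = +64.1%.

+64.1%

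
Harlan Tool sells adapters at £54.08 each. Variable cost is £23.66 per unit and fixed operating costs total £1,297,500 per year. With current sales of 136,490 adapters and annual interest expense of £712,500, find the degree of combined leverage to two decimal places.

Total contribution margin = 136,490 × £30.42 = £4,152,025.80.
Operating income = contribution − fixed costs = £4,152,025.80 − £1,297,500 = £2,854,525.80. Interest = £712,500.00, so EBIT − I = £2,142,025.80.
DCL = contribution ÷ (EBIT − I) = £4,152,025.80 ÷ £2,142,025.80 = 1.9384.

1.94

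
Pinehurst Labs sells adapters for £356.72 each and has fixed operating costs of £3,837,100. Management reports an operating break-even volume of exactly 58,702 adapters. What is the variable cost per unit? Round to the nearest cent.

At break-even, FC = Q × (P − VC), so P − VC = £3,837,100 ÷ 58,702 = £65.3657.
Variable cost per unit = £356.72 − £65.3657 = £291.35.

£291.35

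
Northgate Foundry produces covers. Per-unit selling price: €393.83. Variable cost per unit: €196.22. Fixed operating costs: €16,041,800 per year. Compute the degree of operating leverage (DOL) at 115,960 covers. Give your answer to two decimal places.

Contribution at this volume is 115,960 × €197.61 = €22,914,855.60.
Subtracting fixed costs: EBIT = €22,914,855.60 − €16,041,800 = €6,873,055.60.
Degree of operating leverage = €22,914,855.60 / €6,873,055.60 = 3.3340.

3.33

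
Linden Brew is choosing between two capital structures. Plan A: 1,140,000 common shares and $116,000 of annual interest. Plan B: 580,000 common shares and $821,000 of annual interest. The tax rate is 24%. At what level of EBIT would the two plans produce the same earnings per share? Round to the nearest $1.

At indifference, (EBIT − 116,000)(1 − t)/1,140,000 = (EBIT − 821,000)(1 − t)/580,000.
The (1 − t) factor cancels: (EBIT − 116,000) × 580,000 = (EBIT − 821,000) × 1,140,000.
EBIT × (1,140,000 − 580,000) = 821,000 × 1,140,000 − 116,000 × 580,000 = 868,660,000,000, so EBIT = 868,660,000,000 ÷ 560,000 = 1,551,178.57.

$1,551,179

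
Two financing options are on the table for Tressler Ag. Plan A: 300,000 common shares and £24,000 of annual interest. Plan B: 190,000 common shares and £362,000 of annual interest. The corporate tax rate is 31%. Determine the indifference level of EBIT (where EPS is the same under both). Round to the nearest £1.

£945,818

At indifference, (EBIT − 24,000)(1 − t)/300,000 = (EBIT − 362,000)(1 − t)/190,000.
The (1 − t) factor cancels: (EBIT − 24,000) × 190,000 = (EBIT − 362,000) × 300,000.
EBIT × (300,000 − 190,000) = 362,000 × 300,000 − 24,000 × 190,000 = 104,040,000,000, so EBIT = 104,040,000,000 ÷ 110,000 = 945,818.18.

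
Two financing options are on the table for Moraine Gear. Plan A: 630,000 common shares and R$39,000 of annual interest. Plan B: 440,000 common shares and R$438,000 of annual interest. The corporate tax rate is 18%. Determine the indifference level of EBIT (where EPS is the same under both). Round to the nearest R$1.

At indifference, (EBIT − 39,000)(1 − t)/630,000 = (EBIT − 438,000)(1 − t)/440,000.
The (1 − t) factor cancels: (EBIT − 39,000) × 440,000 = (EBIT − 438,000) × 630,000.
EBIT × (630,000 − 440,000) = 438,000 × 630,000 − 39,000 × 440,000 = 258,780,000,000, so EBIT = 258,780,000,000 ÷ 190,000 = 1,362,000.00.

R$1,362,000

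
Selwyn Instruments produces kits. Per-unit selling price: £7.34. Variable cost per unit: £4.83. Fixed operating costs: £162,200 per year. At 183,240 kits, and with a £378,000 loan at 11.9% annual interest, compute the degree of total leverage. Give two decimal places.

1.82

Total contribution margin = 183,240 × £2.51 = £459,932.40.
Operating income = contribution − fixed costs = £459,932.40 − £162,200 = £297,732.40. Interest = £44,982.00, so EBIT − I = £252,750.40.
Degree of total leverage = total CM / (EBIT − interest) = £459,932.40 / £252,750.40 = 1.8197.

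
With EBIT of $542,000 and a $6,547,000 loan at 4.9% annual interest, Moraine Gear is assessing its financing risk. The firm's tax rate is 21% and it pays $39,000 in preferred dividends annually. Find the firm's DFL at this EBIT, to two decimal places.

Interest = $320,803.00.
Pre-tax preferred-dividend burden = $39,000 ÷ (1 − 0.21) = $49,367.09.
DFL = EBIT ÷ [EBIT − I − D_p/(1−t)] = $542,000 ÷ [$542,000 − $320,803.00 − $49,367.09] = $542,000 ÷ $171,829.91 = 3.1543.

3.15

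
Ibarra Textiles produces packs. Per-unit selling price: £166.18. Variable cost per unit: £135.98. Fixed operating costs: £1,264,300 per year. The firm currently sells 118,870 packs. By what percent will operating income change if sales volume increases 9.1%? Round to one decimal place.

+14.0%

At 118,870 units, contribution = 118,870 × £30.20 = £3,589,874.00.
Operating income = contribution − fixed costs = £3,589,874.00 − £1,264,300 = £2,325,574.00.
DOL = contribution ÷ EBIT = £3,589,874.00 ÷ £2,325,574.00 = 1.5437.
%ΔEBIT = DOL × %ΔSales = 1.5437 × +9.1% = +14.0%.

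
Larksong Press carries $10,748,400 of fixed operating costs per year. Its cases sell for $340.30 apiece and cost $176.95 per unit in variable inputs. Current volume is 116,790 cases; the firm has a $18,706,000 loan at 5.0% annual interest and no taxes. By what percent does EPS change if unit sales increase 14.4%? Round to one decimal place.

+37.2%

Contribution at this volume is 116,790 × $163.35 = $19,077,646.50.
EBIT = $19,077,646.50 − $10,748,400 = $8,329,246.50.
After interest of $935,300.00, pre-tax earnings = $7,393,946.50.
DCL = total CM / (EBIT − I) = $19,077,646.50 / $7,393,946.50 = 2.5802.
%ΔEPS = DCL × %ΔSales = 2.5802 × +14.4% = +37.2%.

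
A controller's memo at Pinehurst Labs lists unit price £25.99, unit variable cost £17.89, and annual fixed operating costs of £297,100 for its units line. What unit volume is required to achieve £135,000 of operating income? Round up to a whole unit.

Each unit contributes £25.99 − £17.89 = £8.10.
Need Q such that Q × £8.10 − £297,100 = £135,000, i.e. Q = £432,100 / £8.10 = 53,345.68 → 53,346.

53,346 units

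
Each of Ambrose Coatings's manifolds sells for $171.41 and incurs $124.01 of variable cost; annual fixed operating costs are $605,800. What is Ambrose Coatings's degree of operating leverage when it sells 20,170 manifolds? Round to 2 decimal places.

2.73

Contribution at this volume is 20,170 × $47.40 = $956,058.00.
Operating income = contribution − fixed costs = $956,058.00 − $605,800 = $350,258.00.
So DOL = total CM / EBIT = $956,058.00 / $350,258.00 = 2.7296.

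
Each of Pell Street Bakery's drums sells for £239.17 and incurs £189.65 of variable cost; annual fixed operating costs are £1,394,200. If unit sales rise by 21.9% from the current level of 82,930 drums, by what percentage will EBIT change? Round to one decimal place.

+33.2%

Total contribution margin = 82,930 × £49.52 = £4,106,693.60.
Operating income = contribution − fixed costs = £4,106,693.60 − £1,394,200 = £2,712,493.60.
So DOL = total CM / EBIT = £4,106,693.60 / £2,712,493.60 = 1.5140.
%ΔEBIT = DOL × %ΔSales = 1.5140 × +21.9% = +33.2%.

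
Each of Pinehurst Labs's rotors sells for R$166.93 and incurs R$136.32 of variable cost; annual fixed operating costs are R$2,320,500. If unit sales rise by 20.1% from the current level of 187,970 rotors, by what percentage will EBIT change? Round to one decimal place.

+33.7%

At 187,970 units, contribution = 187,970 × R$30.61 = R$5,753,761.70.
Operating income = contribution − fixed costs = R$5,753,761.70 − R$2,320,500 = R$3,433,261.70.
DOL = contribution ÷ EBIT = R$5,753,761.70 ÷ R$3,433,261.70 = 1.6759.
So EBIT moves 1.6759 × (+20.1%) = +33.7%.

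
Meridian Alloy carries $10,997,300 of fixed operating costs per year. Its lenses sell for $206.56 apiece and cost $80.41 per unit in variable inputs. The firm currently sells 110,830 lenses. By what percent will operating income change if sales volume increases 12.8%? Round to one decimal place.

Contribution at this volume is 110,830 × $126.15 = $13,981,204.50.
Operating income = contribution − fixed costs = $13,981,204.50 − $10,997,300 = $2,983,904.50.
Degree of operating leverage = $13,981,204.50 / $2,983,904.50 = 4.6855.
%ΔEBIT = DOL × %ΔSales = 4.6855 × +12.8% = +60.0%.

+60.0%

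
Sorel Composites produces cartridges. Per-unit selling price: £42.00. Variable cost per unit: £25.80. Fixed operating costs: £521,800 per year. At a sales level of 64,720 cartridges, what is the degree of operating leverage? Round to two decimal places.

At 64,720 units, contribution = 64,720 × £16.20 = £1,048,464.00.
Subtracting fixed costs: EBIT = £1,048,464.00 − £521,800 = £526,664.00.
So DOL = total CM / EBIT = £1,048,464.00 / £526,664.00 = 1.9908.

1.99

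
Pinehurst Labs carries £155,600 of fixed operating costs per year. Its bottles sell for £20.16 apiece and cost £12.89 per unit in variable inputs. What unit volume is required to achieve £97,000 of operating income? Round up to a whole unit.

34,746 bottles

Each unit contributes £20.16 − £12.89 = £7.27.
Need Q such that Q × £7.27 − £155,600 = £97,000, i.e. Q = £252,600 / £7.27 = 34,745.53 → 34,746.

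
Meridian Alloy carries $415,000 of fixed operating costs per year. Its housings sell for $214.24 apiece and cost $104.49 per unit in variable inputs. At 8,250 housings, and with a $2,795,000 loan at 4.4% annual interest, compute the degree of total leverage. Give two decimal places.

Total contribution margin = 8,250 × $109.75 = $905,437.50.
Operating income = contribution − fixed costs = $905,437.50 − $415,000 = $490,437.50. Interest = $122,980.00, so EBIT − I = $367,457.50.
DCL = contribution ÷ (EBIT − I) = $905,437.50 ÷ $367,457.50 = 2.4641.

2.46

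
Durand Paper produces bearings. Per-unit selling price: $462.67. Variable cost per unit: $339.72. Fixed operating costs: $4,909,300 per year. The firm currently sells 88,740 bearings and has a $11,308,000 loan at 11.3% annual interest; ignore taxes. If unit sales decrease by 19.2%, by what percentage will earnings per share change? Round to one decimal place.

-44.3%

At 88,740 units, contribution = 88,740 × $122.95 = $10,910,583.00.
Subtracting fixed costs: EBIT = $10,910,583.00 − $4,909,300 = $6,001,283.00.
After interest of $1,277,804.00, pre-tax earnings = $4,723,479.00.
Degree of combined leverage = contribution ÷ (EBIT − I) = $10,910,583.00 ÷ $4,723,479.00 = 2.3099.
EPS therefore changes by 2.3099 × (-19.2%) = -44.3%.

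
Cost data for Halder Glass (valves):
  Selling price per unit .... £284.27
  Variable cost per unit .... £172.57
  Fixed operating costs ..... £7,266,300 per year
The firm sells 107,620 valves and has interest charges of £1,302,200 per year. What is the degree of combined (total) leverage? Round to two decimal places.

Total contribution margin = 107,620 × £111.70 = £12,021,154.00.
Operating income = contribution − fixed costs = £12,021,154.00 − £7,266,300 = £4,754,854.00. Interest = £1,302,200.00.
DOL = £12,021,154.00 ÷ £4,754,854.00 = 2.5282; DFL = £4,754,854.00 ÷ £3,452,654.00 = 1.3772.
DCL = DOL × DFL = 2.5282 × 1.3772 = 3.4818.

3.48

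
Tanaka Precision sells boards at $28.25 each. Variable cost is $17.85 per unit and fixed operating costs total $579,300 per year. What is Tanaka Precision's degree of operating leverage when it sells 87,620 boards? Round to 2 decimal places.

Total contribution margin = 87,620 × $10.40 = $911,248.00.
EBIT = $911,248.00 − $579,300 = $331,948.00.
DOL = contribution ÷ EBIT = $911,248.00 ÷ $331,948.00 = 2.7452.

2.75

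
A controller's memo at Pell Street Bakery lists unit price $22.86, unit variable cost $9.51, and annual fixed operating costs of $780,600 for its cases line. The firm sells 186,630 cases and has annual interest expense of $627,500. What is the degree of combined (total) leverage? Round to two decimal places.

Contribution at this volume is 186,630 × $13.35 = $2,491,510.50.
Subtracting fixed costs: EBIT = $2,491,510.50 − $780,600 = $1,710,910.50. Interest = $627,500.00.
DOL = $2,491,510.50 ÷ $1,710,910.50 = 1.4562; DFL = $1,710,910.50 ÷ $1,083,410.50 = 1.5792.
Combined leverage = 1.4562 × 1.5792 = 2.2996.

2.30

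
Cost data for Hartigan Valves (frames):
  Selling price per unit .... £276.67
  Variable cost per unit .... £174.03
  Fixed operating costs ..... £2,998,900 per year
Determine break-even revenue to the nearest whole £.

CM per unit = £276.67 − £174.03 = £102.64; CM ratio = £102.64 / £276.67 = 0.3710.
Break-even revenue = fixed costs × price ÷ CM = £2,998,900 × £276.67 ÷ £102.64 = £8,083,648.

£8,083,648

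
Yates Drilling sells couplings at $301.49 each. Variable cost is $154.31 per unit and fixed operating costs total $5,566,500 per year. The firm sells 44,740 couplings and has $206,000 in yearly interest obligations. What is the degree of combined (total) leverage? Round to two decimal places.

Contribution at this volume is 44,740 × $147.18 = $6,584,833.20.
EBIT = $6,584,833.20 − $5,566,500 = $1,018,333.20. Interest = $206,000.00.
DOL = $6,584,833.20 ÷ $1,018,333.20 = 6.4663; DFL = $1,018,333.20 ÷ $812,333.20 = 1.2536.
DCL = DOL × DFL = 6.4663 × 1.2536 = 8.1062.

8.11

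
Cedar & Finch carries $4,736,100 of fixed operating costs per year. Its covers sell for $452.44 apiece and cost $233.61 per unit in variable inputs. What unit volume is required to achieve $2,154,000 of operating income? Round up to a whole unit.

31,487 covers

Each unit contributes $452.44 − $233.61 = $218.83.
Units = (FC + target) / CM = ($4,736,100 + $2,154,000) / $218.83 = 31,486.09, so 31,487 covers.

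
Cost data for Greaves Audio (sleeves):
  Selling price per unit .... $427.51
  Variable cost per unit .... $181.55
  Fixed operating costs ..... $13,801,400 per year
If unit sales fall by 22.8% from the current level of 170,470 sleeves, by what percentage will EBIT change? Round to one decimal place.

Total contribution margin = 170,470 × $245.96 = $41,928,801.20.
EBIT = $41,928,801.20 − $13,801,400 = $28,127,401.20.
Degree of operating leverage = $41,928,801.20 / $28,127,401.20 = 1.4907.
So EBIT moves 1.4907 × (-22.8%) = -34.0%.

-34.0%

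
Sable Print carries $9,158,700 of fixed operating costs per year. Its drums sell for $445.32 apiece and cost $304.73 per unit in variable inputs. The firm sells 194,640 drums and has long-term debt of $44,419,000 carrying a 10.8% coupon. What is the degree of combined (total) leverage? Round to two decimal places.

2.04

Contribution at this volume is 194,640 × $140.59 = $27,364,437.60.
EBIT = $27,364,437.60 − $9,158,700 = $18,205,737.60. Interest = $4,797,252.00, so EBIT − I = $13,408,485.60.
Degree of total leverage = total CM / (EBIT − interest) = $27,364,437.60 / $13,408,485.60 = 2.0408.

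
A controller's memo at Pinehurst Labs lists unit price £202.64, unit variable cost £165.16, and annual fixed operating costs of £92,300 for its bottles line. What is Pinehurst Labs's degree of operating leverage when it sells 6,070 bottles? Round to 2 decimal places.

1.68

Total contribution margin = 6,070 × £37.48 = £227,503.60.
EBIT = £227,503.60 − £92,300 = £135,203.60.
DOL = contribution ÷ EBIT = £227,503.60 ÷ £135,203.60 = 1.6827.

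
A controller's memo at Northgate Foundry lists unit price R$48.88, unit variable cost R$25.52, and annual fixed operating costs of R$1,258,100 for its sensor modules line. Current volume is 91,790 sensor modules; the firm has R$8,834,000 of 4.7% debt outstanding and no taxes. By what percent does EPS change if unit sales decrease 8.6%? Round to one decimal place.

At 91,790 units, contribution = 91,790 × R$23.36 = R$2,144,214.40.
Subtracting fixed costs: EBIT = R$2,144,214.40 − R$1,258,100 = R$886,114.40.
After interest of R$415,198.00, pre-tax earnings = R$470,916.40.
DCL = total CM / (EBIT − I) = R$2,144,214.40 / R$470,916.40 = 4.5533.
%ΔEPS = DCL × %ΔSales = 4.5533 × -8.6% = -39.2%.

-39.2%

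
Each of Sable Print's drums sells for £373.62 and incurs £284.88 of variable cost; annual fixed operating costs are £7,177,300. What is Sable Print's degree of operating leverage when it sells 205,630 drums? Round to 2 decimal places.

1.65

Contribution at this volume is 205,630 × £88.74 = £18,247,606.20.
EBIT = £18,247,606.20 − £7,177,300 = £11,070,306.20.
So DOL = total CM / EBIT = £18,247,606.20 / £11,070,306.20 = 1.6483.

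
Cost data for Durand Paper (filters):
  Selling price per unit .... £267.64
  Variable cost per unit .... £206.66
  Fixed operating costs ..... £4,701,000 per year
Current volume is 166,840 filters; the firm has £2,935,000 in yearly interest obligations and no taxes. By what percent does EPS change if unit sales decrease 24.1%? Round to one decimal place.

-96.6%

At 166,840 units, contribution = 166,840 × £60.98 = £10,173,903.20.
Operating income = contribution − fixed costs = £10,173,903.20 − £4,701,000 = £5,472,903.20.
Interest = £2,935,000.00, so EBIT − I = £2,537,903.20.
Degree of combined leverage = contribution ÷ (EBIT − I) = £10,173,903.20 ÷ £2,537,903.20 = 4.0088.
EPS therefore changes by 4.0088 × (-24.1%) = -96.6%.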